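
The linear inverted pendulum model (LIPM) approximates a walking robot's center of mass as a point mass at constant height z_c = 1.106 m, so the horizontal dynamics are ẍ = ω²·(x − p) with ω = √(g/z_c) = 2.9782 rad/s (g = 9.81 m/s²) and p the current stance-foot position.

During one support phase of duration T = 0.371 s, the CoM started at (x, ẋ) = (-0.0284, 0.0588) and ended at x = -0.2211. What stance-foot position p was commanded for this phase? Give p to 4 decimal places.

p = 0.2963

ωT = 2.9782·0.371 = 1.104912; cosh(ωT) = 1.675100, sinh(ωT) = 1.343860
x(T) = p + (x₀−p)·cosh(ωT) + (ẋ₀/ω)·sinh(ωT) ⇒ p·(1 − cosh) = x(T) − x₀·cosh − (ẋ₀/ω)·sinh
numerator   = -0.2211 − (-0.0284)·1.675100 − (0.0588/2.9782)·1.343860 = -0.200060
denominator = 1 − 1.675100 = -0.675100
p = -0.200060 / -0.675100 = 0.2963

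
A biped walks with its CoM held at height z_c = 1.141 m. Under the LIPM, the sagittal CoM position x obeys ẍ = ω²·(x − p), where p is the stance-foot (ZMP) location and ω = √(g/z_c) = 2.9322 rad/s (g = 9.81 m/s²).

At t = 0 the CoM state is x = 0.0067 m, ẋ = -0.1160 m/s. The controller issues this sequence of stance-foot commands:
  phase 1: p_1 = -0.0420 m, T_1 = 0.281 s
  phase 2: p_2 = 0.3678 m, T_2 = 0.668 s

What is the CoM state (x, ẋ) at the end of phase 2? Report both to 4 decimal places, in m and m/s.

x = -1.0373, ẋ = -3.9665

phase 1: p=-0.0420, T=0.281, ωT=0.823948, cosh=1.359089, sinh=0.920393; start (x,ẋ)=(0.006700, -0.116000) → end (x,ẋ)=(-0.012224, -0.026224)
phase 2: p=0.3678, T=0.668, ωT=1.958710, cosh=3.615606, sinh=3.474566; start (x,ẋ)=(-0.012224, -0.026224) → end (x,ẋ)=(-1.037291, -3.966544)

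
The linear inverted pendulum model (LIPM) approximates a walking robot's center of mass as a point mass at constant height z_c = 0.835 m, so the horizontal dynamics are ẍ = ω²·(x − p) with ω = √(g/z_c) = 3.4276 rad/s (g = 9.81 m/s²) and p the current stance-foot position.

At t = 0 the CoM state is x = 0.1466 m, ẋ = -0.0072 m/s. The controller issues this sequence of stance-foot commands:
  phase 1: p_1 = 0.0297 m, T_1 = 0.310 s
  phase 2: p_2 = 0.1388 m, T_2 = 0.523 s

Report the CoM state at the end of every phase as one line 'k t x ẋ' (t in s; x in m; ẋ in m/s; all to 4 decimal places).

phase 1: p=0.0297, T=0.310, ωT=1.062556, cosh=1.619665, sinh=1.274093; start (x,ẋ)=(0.146600, -0.007200) → end (x,ẋ)=(0.216362, 0.498850)
phase 2: p=0.1388, T=0.523, ωT=1.792635, cosh=3.085888, sinh=2.919367; start (x,ẋ)=(0.216362, 0.498850) → end (x,ẋ)=(0.803031, 2.315519)

1 0.3100 0.2164 0.4989
2 0.8330 0.8030 2.3155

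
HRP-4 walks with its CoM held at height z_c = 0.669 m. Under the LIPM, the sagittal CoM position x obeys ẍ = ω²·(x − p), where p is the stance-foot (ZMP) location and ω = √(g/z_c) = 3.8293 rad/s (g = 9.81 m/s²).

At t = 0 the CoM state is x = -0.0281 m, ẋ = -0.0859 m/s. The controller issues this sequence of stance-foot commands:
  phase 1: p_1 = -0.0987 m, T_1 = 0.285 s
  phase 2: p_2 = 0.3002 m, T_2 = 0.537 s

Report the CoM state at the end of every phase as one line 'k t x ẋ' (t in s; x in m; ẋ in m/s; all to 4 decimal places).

1 0.2850 -0.0114 0.2149
2 0.8220 -0.7217 -3.7332

phase 1: p=-0.0987, T=0.285, ωT=1.091350, cosh=1.657028, sinh=1.321265; start (x,ẋ)=(-0.028100, -0.085900) → end (x,ẋ)=(-0.011353, 0.214864)
phase 2: p=0.3002, T=0.537, ωT=2.056334, cosh=3.972591, sinh=3.844669; start (x,ẋ)=(-0.011353, 0.214864) → end (x,ẋ)=(-0.721746, -3.733238)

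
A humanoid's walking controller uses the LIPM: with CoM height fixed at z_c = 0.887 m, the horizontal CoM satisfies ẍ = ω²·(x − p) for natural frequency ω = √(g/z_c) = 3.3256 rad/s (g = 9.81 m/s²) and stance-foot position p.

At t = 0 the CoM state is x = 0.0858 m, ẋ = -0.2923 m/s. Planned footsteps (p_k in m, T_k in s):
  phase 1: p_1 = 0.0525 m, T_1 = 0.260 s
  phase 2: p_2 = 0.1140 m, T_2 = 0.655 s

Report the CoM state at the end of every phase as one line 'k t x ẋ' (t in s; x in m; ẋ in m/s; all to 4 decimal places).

phase 1: p=0.0525, T=0.260, ωT=0.864656, cosh=1.397693, sinh=0.976496; start (x,ẋ)=(0.085800, -0.292300) → end (x,ẋ)=(0.013215, -0.300406)
phase 2: p=0.1140, T=0.655, ωT=2.178268, cosh=4.472118, sinh=4.358880; start (x,ẋ)=(0.013215, -0.300406) → end (x,ẋ)=(-0.730466, -2.804418)

1 0.2600 0.0132 -0.3004
2 0.9150 -0.7305 -2.8044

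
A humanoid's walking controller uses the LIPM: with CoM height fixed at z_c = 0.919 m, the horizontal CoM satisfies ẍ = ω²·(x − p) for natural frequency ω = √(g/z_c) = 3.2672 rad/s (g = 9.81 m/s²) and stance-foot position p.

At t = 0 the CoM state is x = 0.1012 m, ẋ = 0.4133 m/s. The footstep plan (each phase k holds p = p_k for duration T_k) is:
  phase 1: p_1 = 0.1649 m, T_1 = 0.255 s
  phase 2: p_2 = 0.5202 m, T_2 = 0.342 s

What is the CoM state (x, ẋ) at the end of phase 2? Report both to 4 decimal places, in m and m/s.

x = 0.1263, ẋ = -0.8187

phase 1: p=0.1649, T=0.255, ωT=0.833136, cosh=1.367603, sinh=0.932919; start (x,ẋ)=(0.101200, 0.413300) → end (x,ẋ)=(0.195798, 0.371071)
phase 2: p=0.5202, T=0.342, ωT=1.117382, cosh=1.691989, sinh=1.364854; start (x,ẋ)=(0.195798, 0.371071) → end (x,ẋ)=(0.126328, -0.818744)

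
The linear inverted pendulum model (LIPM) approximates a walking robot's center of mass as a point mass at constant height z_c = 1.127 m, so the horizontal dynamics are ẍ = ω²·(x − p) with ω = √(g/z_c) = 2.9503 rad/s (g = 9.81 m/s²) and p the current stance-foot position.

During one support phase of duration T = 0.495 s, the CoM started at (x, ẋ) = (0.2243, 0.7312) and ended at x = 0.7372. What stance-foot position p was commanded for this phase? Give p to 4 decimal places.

p = 0.2181

ωT = 2.9503·0.495 = 1.460398; cosh(ωT) = 2.269910, sinh(ωT) = 2.037766
x(T) = p + (x₀−p)·cosh(ωT) + (ẋ₀/ω)·sinh(ωT) ⇒ p·(1 − cosh) = x(T) − x₀·cosh − (ẋ₀/ω)·sinh
numerator   = 0.7372 − (0.2243)·2.269910 − (0.7312/2.9503)·2.037766 = -0.276979
denominator = 1 − 2.269910 = -1.269910
p = -0.276979 / -1.269910 = 0.2181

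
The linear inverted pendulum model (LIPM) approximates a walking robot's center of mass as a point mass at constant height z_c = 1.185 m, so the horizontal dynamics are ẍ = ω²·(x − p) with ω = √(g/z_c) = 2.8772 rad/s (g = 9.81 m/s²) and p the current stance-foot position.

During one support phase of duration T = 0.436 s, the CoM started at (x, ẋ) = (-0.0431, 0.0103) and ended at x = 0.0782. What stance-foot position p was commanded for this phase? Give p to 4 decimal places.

p = -0.1721

ωT = 2.8772·0.436 = 1.254459; cosh(ωT) = 1.895586, sinh(ωT) = 1.610356
x(T) = p + (x₀−p)·cosh(ωT) + (ẋ₀/ω)·sinh(ωT) ⇒ p·(1 − cosh) = x(T) − x₀·cosh − (ẋ₀/ω)·sinh
numerator   = 0.0782 − (-0.0431)·1.895586 − (0.0103/2.8772)·1.610356 = 0.154135
denominator = 1 − 1.895586 = -0.895586
p = 0.154135 / -0.895586 = -0.1721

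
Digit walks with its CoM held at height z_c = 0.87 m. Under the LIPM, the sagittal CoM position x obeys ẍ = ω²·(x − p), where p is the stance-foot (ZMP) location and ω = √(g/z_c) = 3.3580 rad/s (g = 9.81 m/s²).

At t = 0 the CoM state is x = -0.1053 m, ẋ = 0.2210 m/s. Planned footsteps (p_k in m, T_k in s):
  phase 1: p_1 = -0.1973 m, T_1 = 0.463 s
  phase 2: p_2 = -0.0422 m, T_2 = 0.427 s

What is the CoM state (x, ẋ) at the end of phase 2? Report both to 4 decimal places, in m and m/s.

x = 1.1816, ẋ = 4.2293

phase 1: p=-0.1973, T=0.463, ωT=1.554754, cosh=2.472582, sinh=2.261340; start (x,ẋ)=(-0.105300, 0.221000) → end (x,ẋ)=(0.179003, 1.245050)
phase 2: p=-0.0422, T=0.427, ωT=1.433866, cosh=2.216635, sinh=1.978250; start (x,ẋ)=(0.179003, 1.245050) → end (x,ẋ)=(1.181605, 4.229266)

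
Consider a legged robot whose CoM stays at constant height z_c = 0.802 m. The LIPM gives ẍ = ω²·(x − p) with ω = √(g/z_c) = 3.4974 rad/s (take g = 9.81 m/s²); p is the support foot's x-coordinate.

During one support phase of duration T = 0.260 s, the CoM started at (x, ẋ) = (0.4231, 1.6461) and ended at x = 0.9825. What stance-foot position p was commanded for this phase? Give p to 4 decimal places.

p = 0.2651

ωT = 3.4974·0.260 = 0.909324; cosh(ωT) = 1.442720, sinh(ωT) = 1.039924
x(T) = p + (x₀−p)·cosh(ωT) + (ẋ₀/ω)·sinh(ωT) ⇒ p·(1 − cosh) = x(T) − x₀·cosh − (ẋ₀/ω)·sinh
numerator   = 0.9825 − (0.4231)·1.442720 − (1.6461/3.4974)·1.039924 = -0.117369
denominator = 1 − 1.442720 = -0.442720
p = -0.117369 / -0.442720 = 0.2651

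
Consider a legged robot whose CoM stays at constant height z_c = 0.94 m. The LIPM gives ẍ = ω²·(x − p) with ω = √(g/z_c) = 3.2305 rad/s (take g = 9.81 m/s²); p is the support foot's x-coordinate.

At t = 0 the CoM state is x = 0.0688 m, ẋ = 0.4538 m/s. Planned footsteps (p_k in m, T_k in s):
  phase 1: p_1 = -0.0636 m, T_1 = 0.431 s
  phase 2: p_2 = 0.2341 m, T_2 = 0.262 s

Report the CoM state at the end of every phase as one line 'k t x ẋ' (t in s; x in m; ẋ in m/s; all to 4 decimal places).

phase 1: p=-0.0636, T=0.431, ωT=1.392346, cosh=2.136385, sinh=1.887893; start (x,ẋ)=(0.068800, 0.453800) → end (x,ẋ)=(0.484457, 1.776978)
phase 2: p=0.2341, T=0.262, ωT=0.846391, cosh=1.380089, sinh=0.951129; start (x,ẋ)=(0.484457, 1.776978) → end (x,ẋ)=(1.102795, 3.221639)

1 0.4310 0.4845 1.7770
2 0.6930 1.1028 3.2216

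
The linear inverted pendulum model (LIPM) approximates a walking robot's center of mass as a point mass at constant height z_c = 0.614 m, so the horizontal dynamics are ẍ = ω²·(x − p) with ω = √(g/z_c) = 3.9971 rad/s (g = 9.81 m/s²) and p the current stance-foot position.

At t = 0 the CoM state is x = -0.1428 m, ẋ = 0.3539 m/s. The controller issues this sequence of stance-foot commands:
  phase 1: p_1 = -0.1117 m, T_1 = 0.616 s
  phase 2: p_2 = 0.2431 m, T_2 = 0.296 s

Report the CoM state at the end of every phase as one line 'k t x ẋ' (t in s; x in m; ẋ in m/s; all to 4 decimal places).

1 0.6160 0.2201 1.3670
2 0.9120 0.7079 2.3048

phase 1: p=-0.1117, T=0.616, ωT=2.462214, cosh=5.907998, sinh=5.822752; start (x,ẋ)=(-0.142800, 0.353900) → end (x,ẋ)=(0.220103, 1.367015)
phase 2: p=0.2431, T=0.296, ωT=1.183142, cosh=1.785465, sinh=1.479150; start (x,ẋ)=(0.220103, 1.367015) → end (x,ẋ)=(0.707912, 2.304792)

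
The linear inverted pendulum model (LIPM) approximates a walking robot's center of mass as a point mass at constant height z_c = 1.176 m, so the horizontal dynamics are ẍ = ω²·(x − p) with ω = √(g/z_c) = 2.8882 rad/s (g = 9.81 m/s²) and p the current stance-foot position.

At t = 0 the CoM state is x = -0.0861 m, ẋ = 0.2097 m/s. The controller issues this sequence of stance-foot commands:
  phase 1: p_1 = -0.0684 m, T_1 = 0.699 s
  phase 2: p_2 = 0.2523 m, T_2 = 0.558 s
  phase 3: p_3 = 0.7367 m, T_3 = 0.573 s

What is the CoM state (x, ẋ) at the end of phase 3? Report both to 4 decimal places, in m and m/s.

x = 0.6323, ẋ = 0.0026

phase 1: p=-0.0684, T=0.699, ωT=2.018852, cosh=3.831241, sinh=3.698433; start (x,ẋ)=(-0.086100, 0.209700) → end (x,ẋ)=(0.132315, 0.614343)
phase 2: p=0.2523, T=0.558, ωT=1.611616, cosh=2.605233, sinh=2.405668; start (x,ẋ)=(0.132315, 0.614343) → end (x,ẋ)=(0.451415, 0.766843)
phase 3: p=0.7367, T=0.573, ωT=1.654939, cosh=2.711931, sinh=2.520827; start (x,ẋ)=(0.451415, 0.766843) → end (x,ẋ)=(0.632328, 0.002563)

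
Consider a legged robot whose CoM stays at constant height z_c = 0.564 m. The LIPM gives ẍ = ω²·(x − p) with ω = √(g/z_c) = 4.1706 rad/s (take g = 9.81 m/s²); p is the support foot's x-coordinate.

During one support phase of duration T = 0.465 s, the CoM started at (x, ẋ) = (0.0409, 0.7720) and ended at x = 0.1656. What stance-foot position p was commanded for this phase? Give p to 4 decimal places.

p = 0.2393

ωT = 4.1706·0.465 = 1.939329; cosh(ωT) = 3.548942, sinh(ωT) = 3.405141
x(T) = p + (x₀−p)·cosh(ωT) + (ẋ₀/ω)·sinh(ωT) ⇒ p·(1 − cosh) = x(T) − x₀·cosh − (ẋ₀/ω)·sinh
numerator   = 0.1656 − (0.0409)·3.548942 − (0.7720/4.1706)·3.405141 = -0.609861
denominator = 1 − 3.548942 = -2.548942
p = -0.609861 / -2.548942 = 0.2393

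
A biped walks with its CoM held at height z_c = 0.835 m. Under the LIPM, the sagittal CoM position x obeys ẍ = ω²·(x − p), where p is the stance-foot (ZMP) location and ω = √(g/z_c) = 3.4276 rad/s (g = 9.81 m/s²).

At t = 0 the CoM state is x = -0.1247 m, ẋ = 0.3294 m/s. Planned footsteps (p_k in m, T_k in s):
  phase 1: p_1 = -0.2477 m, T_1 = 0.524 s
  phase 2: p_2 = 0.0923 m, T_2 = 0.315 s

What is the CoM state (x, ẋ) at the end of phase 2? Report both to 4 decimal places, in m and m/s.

x = 1.4782, ẋ = 5.1409

phase 1: p=-0.2477, T=0.524, ωT=1.796062, cosh=3.095912, sinh=2.929961; start (x,ẋ)=(-0.124700, 0.329400) → end (x,ẋ)=(0.414673, 2.255050)
phase 2: p=0.0923, T=0.315, ωT=1.079694, cosh=1.641739, sinh=1.302040; start (x,ẋ)=(0.414673, 2.255050) → end (x,ẋ)=(1.478176, 5.140912)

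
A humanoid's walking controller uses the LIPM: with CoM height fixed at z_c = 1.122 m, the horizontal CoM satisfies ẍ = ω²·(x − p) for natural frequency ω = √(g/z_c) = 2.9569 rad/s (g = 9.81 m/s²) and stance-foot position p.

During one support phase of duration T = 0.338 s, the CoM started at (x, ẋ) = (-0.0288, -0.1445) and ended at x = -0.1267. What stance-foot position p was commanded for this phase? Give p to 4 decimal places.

p = 0.0459

ωT = 2.9569·0.338 = 0.999432; cosh(ωT) = 1.542414, sinh(ωT) = 1.174325
x(T) = p + (x₀−p)·cosh(ωT) + (ẋ₀/ω)·sinh(ωT) ⇒ p·(1 − cosh) = x(T) − x₀·cosh − (ẋ₀/ω)·sinh
numerator   = -0.1267 − (-0.0288)·1.542414 − (-0.1445/2.9569)·1.174325 = -0.024891
denominator = 1 − 1.542414 = -0.542414
p = -0.024891 / -0.542414 = 0.0459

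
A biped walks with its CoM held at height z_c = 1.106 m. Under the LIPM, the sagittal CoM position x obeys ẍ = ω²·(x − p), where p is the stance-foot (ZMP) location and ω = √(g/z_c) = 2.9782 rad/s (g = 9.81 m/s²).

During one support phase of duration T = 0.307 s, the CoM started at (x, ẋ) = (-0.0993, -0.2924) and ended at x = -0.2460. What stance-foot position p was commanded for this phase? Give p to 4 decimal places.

p = -0.0013

ωT = 2.9782·0.307 = 0.914307; cosh(ωT) = 1.447920, sinh(ωT) = 1.047126
x(T) = p + (x₀−p)·cosh(ωT) + (ẋ₀/ω)·sinh(ωT) ⇒ p·(1 − cosh) = x(T) − x₀·cosh − (ẋ₀/ω)·sinh
numerator   = -0.2460 − (-0.0993)·1.447920 − (-0.2924/2.9782)·1.047126 = 0.000585
denominator = 1 − 1.447920 = -0.447920
p = 0.000585 / -0.447920 = -0.0013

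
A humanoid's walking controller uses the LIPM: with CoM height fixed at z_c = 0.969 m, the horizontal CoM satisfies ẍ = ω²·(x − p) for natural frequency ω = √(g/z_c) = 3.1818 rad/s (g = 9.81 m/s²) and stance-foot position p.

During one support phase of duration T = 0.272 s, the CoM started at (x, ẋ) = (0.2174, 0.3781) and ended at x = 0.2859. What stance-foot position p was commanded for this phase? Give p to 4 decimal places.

p = 0.3370

ωT = 3.1818·0.272 = 0.865450; cosh(ωT) = 1.398468, sinh(ωT) = 0.977606
x(T) = p + (x₀−p)·cosh(ωT) + (ẋ₀/ω)·sinh(ωT) ⇒ p·(1 − cosh) = x(T) − x₀·cosh − (ẋ₀/ω)·sinh
numerator   = 0.2859 − (0.2174)·1.398468 − (0.3781/3.1818)·0.977606 = -0.134298
denominator = 1 − 1.398468 = -0.398468
p = -0.134298 / -0.398468 = 0.3370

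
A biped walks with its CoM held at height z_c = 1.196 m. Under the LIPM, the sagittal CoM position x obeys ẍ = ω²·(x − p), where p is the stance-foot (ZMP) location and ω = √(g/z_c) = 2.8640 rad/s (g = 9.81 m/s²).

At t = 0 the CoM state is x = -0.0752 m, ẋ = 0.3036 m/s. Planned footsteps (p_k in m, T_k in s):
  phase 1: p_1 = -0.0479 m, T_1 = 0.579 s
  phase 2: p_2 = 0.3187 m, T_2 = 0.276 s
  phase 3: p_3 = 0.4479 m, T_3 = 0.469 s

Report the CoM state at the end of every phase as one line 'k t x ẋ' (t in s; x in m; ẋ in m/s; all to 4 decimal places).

phase 1: p=-0.0479, T=0.579, ωT=1.658256, cosh=2.720309, sinh=2.529838; start (x,ẋ)=(-0.075200, 0.303600) → end (x,ẋ)=(0.146013, 0.628085)
phase 2: p=0.3187, T=0.276, ωT=0.790464, cosh=1.329027, sinh=0.875392; start (x,ẋ)=(0.146013, 0.628085) → end (x,ẋ)=(0.281170, 0.401793)
phase 3: p=0.4479, T=0.469, ωT=1.343216, cosh=2.046175, sinh=1.785170; start (x,ẋ)=(0.281170, 0.401793) → end (x,ẋ)=(0.357184, -0.030306)

1 0.5790 0.1460 0.6281
2 0.8550 0.2812 0.4018
3 1.3240 0.3572 -0.0303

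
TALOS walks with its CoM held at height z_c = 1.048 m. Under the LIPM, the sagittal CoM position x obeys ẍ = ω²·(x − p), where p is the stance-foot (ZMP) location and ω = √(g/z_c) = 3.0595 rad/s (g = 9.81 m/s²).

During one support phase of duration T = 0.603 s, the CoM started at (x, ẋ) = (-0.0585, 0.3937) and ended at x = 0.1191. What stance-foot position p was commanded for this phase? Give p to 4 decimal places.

ωT = 3.0595·0.603 = 1.844878; cosh(ωT) = 3.242688, sinh(ωT) = 3.084643
x(T) = p + (x₀−p)·cosh(ωT) + (ẋ₀/ω)·sinh(ωT) ⇒ p·(1 − cosh) = x(T) − x₀·cosh − (ẋ₀/ω)·sinh
numerator   = 0.1191 − (-0.0585)·3.242688 − (0.3937/3.0595)·3.084643 = -0.088138
denominator = 1 − 3.242688 = -2.242688
p = -0.088138 / -2.242688 = 0.0393

p = 0.0393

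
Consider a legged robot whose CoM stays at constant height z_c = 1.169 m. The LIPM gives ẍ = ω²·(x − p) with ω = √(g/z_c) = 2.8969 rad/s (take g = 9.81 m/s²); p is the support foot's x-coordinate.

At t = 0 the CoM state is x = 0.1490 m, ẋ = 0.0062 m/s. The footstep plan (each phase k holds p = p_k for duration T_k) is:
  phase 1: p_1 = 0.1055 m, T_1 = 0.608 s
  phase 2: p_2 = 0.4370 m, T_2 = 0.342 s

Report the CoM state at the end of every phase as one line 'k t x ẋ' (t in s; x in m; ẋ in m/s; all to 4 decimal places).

phase 1: p=0.1055, T=0.608, ωT=1.761315, cosh=2.995953, sinh=2.824134; start (x,ẋ)=(0.149000, 0.006200) → end (x,ẋ)=(0.241868, 0.374459)
phase 2: p=0.4370, T=0.342, ωT=0.990740, cosh=1.532264, sinh=1.160962; start (x,ẋ)=(0.241868, 0.374459) → end (x,ẋ)=(0.288075, -0.082496)

1 0.6080 0.2419 0.3745
2 0.9500 0.2881 -0.0825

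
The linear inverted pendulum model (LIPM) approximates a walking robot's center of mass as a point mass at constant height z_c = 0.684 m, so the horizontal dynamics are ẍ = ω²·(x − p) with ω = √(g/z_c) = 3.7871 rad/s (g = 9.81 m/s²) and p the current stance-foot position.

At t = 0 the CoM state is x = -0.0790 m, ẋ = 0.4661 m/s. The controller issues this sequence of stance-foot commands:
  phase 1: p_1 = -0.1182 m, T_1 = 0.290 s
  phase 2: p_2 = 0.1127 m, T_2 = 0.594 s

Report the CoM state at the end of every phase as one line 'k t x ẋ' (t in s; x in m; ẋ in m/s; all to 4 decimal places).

phase 1: p=-0.1182, T=0.290, ωT=1.098259, cosh=1.666196, sinh=1.332745; start (x,ẋ)=(-0.079000, 0.466100) → end (x,ẋ)=(0.111143, 0.974466)
phase 2: p=0.1127, T=0.594, ωT=2.249537, cosh=4.794398, sinh=4.688950; start (x,ẋ)=(0.111143, 0.974466) → end (x,ẋ)=(1.311759, 4.644333)

1 0.2900 0.1111 0.9745
2 0.8840 1.3118 4.6443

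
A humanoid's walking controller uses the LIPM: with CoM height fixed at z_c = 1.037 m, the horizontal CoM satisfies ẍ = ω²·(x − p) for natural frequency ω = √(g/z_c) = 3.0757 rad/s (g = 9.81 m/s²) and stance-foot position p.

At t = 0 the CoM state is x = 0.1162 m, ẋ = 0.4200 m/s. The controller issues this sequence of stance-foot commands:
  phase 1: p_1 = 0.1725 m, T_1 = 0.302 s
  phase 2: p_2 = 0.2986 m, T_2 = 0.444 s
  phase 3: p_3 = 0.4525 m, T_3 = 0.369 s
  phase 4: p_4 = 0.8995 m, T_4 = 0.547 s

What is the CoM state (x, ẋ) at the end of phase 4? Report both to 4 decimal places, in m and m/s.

x = 0.8886, ẋ = 0.2599

phase 1: p=0.1725, T=0.302, ωT=0.928861, cosh=1.463314, sinh=1.068311; start (x,ẋ)=(0.116200, 0.420000) → end (x,ẋ)=(0.235998, 0.429601)
phase 2: p=0.2986, T=0.444, ωT=1.365611, cosh=2.086670, sinh=1.831445; start (x,ẋ)=(0.235998, 0.429601) → end (x,ẋ)=(0.423779, 0.543799)
phase 3: p=0.4525, T=0.369, ωT=1.134933, cosh=1.716205, sinh=1.394761; start (x,ẋ)=(0.423779, 0.543799) → end (x,ẋ)=(0.649809, 0.810061)
phase 4: p=0.8995, T=0.547, ωT=1.682408, cosh=2.782209, sinh=2.596283; start (x,ẋ)=(0.649809, 0.810061) → end (x,ẋ)=(0.888603, 0.259881)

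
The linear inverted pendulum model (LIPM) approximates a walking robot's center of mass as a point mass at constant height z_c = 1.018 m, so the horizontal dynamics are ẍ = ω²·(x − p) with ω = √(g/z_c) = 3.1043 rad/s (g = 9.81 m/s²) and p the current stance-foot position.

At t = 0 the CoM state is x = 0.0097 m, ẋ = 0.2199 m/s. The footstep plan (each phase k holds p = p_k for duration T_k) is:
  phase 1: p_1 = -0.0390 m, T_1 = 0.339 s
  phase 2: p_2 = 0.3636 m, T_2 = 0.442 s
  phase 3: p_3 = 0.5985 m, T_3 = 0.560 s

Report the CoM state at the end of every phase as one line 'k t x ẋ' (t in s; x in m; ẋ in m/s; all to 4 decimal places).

1 0.3390 0.1283 0.5435
2 0.7810 0.1929 -0.2070
3 1.3410 -0.7746 -4.0775

phase 1: p=-0.0390, T=0.339, ωT=1.052358, cosh=1.606755, sinh=1.257641; start (x,ẋ)=(0.009700, 0.219900) → end (x,ẋ)=(0.128337, 0.543455)
phase 2: p=0.3636, T=0.442, ωT=1.372101, cosh=2.098600, sinh=1.845026; start (x,ẋ)=(0.128337, 0.543455) → end (x,ẋ)=(0.192877, -0.206979)
phase 3: p=0.5985, T=0.560, ωT=1.738408, cosh=2.932040, sinh=2.756240; start (x,ẋ)=(0.192877, -0.206979) → end (x,ẋ)=(-0.774576, -4.077464)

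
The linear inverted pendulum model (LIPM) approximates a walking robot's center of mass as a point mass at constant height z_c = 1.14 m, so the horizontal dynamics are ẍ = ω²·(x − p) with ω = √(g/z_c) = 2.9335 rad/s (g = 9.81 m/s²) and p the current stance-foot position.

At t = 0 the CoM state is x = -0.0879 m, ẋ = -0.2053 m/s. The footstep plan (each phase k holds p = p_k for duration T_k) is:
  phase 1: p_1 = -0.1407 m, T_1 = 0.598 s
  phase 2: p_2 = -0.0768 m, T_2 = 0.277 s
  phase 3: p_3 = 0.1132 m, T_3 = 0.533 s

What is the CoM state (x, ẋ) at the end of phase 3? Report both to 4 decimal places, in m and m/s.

phase 1: p=-0.1407, T=0.598, ωT=1.754233, cosh=2.976027, sinh=2.802987; start (x,ẋ)=(-0.087900, -0.205300) → end (x,ẋ)=(-0.179732, -0.176827)
phase 2: p=-0.0768, T=0.277, ωT=0.812580, cosh=1.348713, sinh=0.905001; start (x,ẋ)=(-0.179732, -0.176827) → end (x,ẋ)=(-0.270178, -0.511755)
phase 3: p=0.1132, T=0.533, ωT=1.563556, cosh=2.492581, sinh=2.283191; start (x,ẋ)=(-0.270178, -0.511755) → end (x,ẋ)=(-1.240707, -3.843353)

x = -1.2407, ẋ = -3.8434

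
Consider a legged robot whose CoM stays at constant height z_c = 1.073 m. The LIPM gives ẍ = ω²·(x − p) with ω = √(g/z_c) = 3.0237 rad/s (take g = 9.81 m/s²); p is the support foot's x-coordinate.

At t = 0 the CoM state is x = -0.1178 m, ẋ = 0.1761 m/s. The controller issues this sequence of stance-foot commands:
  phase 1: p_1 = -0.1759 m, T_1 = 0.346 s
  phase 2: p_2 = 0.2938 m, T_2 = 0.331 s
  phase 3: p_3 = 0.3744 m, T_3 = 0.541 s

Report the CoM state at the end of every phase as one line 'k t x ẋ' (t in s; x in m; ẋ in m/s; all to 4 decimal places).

phase 1: p=-0.1759, T=0.346, ωT=1.046200, cosh=1.599042, sinh=1.247772; start (x,ẋ)=(-0.117800, 0.176100) → end (x,ẋ)=(-0.010326, 0.500796)
phase 2: p=0.2938, T=0.331, ωT=1.000845, cosh=1.544074, sinh=1.176505; start (x,ẋ)=(-0.010326, 0.500796) → end (x,ẋ)=(0.019065, -0.308630)
phase 3: p=0.3744, T=0.541, ωT=1.635822, cosh=2.664233, sinh=2.469441; start (x,ẋ)=(0.019065, -0.308630) → end (x,ẋ)=(-0.824353, -3.475498)

1 0.3460 -0.0103 0.5008
2 0.6770 0.0191 -0.3086
3 1.2180 -0.8244 -3.4755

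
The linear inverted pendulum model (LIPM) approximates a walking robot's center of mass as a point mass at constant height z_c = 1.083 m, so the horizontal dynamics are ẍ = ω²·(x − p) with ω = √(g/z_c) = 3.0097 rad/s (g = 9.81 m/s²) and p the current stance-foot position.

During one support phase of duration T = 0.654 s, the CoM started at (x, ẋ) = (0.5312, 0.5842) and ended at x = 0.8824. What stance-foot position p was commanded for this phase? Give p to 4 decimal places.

p = 0.6558

ωT = 3.0097·0.654 = 1.968344; cosh(ωT) = 3.649249, sinh(ωT) = 3.509561
x(T) = p + (x₀−p)·cosh(ωT) + (ẋ₀/ω)·sinh(ωT) ⇒ p·(1 − cosh) = x(T) − x₀·cosh − (ẋ₀/ω)·sinh
numerator   = 0.8824 − (0.5312)·3.649249 − (0.5842/3.0097)·3.509561 = -1.737307
denominator = 1 − 3.649249 = -2.649249
p = -1.737307 / -2.649249 = 0.6558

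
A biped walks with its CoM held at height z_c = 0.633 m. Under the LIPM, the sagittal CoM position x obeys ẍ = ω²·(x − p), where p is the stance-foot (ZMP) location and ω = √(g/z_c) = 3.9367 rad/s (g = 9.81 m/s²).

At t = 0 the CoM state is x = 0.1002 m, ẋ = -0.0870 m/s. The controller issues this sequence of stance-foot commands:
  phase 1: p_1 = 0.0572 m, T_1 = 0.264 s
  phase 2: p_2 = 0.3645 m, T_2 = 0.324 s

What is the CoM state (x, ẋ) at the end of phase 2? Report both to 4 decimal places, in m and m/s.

phase 1: p=0.0572, T=0.264, ωT=1.039289, cosh=1.590456, sinh=1.236750; start (x,ẋ)=(0.100200, -0.087000) → end (x,ẋ)=(0.098258, 0.070985)
phase 2: p=0.3645, T=0.324, ωT=1.275491, cosh=1.929876, sinh=1.650582; start (x,ẋ)=(0.098258, 0.070985) → end (x,ẋ)=(-0.119552, -1.593009)

x = -0.1196, ẋ = -1.5930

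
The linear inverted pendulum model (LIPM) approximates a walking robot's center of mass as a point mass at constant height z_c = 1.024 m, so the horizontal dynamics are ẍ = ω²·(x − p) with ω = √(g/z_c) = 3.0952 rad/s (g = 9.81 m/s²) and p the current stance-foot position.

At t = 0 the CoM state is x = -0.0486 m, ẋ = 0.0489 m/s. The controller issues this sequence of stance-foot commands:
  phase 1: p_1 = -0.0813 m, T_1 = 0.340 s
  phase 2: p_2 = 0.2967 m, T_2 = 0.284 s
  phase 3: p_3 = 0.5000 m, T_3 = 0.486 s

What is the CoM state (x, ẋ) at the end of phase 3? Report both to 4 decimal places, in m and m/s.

x = -1.2931, ẋ = -5.3041

phase 1: p=-0.0813, T=0.340, ωT=1.052368, cosh=1.606768, sinh=1.257658; start (x,ẋ)=(-0.048600, 0.048900) → end (x,ẋ)=(-0.008889, 0.205862)
phase 2: p=0.2967, T=0.284, ωT=0.879037, cosh=1.411881, sinh=0.996698; start (x,ẋ)=(-0.008889, 0.205862) → end (x,ẋ)=(-0.068465, -0.652084)
phase 3: p=0.5000, T=0.486, ωT=1.504267, cosh=2.361517, sinh=2.139337; start (x,ẋ)=(-0.068465, -0.652084) → end (x,ẋ)=(-1.293147, -5.304100)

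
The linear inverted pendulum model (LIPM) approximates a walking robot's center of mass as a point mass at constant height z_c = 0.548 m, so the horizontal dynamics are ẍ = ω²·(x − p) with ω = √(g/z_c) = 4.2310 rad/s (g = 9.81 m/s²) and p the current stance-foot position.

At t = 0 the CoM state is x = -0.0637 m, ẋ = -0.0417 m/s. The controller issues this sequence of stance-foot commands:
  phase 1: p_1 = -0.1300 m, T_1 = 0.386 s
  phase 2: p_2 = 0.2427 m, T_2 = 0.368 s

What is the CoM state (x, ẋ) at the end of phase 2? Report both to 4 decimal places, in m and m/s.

phase 1: p=-0.1300, T=0.386, ωT=1.633166, cosh=2.657685, sinh=2.462374; start (x,ẋ)=(-0.063700, -0.041700) → end (x,ẋ)=(0.021936, 0.579908)
phase 2: p=0.2427, T=0.368, ωT=1.557008, cosh=2.477685, sinh=2.266919; start (x,ẋ)=(0.021936, 0.579908) → end (x,ẋ)=(0.006424, -0.680594)

x = 0.0064, ẋ = -0.6806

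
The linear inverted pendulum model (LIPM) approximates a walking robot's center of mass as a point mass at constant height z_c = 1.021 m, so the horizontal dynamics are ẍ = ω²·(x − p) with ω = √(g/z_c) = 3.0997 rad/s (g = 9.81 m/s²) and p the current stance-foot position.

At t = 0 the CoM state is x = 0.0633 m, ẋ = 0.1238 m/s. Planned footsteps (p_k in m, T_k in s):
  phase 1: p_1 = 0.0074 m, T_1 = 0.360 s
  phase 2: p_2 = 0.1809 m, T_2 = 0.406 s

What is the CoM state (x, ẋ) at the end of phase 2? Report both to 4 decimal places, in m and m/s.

phase 1: p=0.0074, T=0.360, ωT=1.115892, cosh=1.689956, sinh=1.362333; start (x,ẋ)=(0.063300, 0.123800) → end (x,ẋ)=(0.156279, 0.445272)
phase 2: p=0.1809, T=0.406, ωT=1.258478, cosh=1.902073, sinh=1.617987; start (x,ẋ)=(0.156279, 0.445272) → end (x,ẋ)=(0.366494, 0.723461)

x = 0.3665, ẋ = 0.7235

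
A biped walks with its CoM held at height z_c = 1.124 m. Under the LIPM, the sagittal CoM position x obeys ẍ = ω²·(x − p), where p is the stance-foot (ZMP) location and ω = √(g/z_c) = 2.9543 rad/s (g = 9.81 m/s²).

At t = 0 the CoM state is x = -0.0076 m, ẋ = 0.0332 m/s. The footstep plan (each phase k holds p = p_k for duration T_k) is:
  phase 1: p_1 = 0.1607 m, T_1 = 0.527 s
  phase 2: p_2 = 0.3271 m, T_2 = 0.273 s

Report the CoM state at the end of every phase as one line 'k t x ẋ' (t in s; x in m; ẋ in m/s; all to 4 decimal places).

1 0.5270 -0.2308 -1.0448
2 0.8000 -0.7394 -2.8815

phase 1: p=0.1607, T=0.527, ωT=1.556916, cosh=2.477477, sinh=2.266692; start (x,ẋ)=(-0.007600, 0.033200) → end (x,ẋ)=(-0.230787, -1.044766)
phase 2: p=0.3271, T=0.273, ωT=0.806524, cosh=1.343257, sinh=0.896850; start (x,ẋ)=(-0.230787, -1.044766) → end (x,ẋ)=(-0.739450, -2.881547)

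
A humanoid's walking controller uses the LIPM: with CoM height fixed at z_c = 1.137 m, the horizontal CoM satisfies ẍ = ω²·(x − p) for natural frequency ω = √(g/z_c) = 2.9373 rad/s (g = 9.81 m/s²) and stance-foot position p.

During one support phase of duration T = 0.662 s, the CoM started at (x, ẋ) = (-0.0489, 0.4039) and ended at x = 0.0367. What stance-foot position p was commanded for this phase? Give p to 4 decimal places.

ωT = 2.9373·0.662 = 1.944493; cosh(ωT) = 3.566572, sinh(ωT) = 3.423512
x(T) = p + (x₀−p)·cosh(ωT) + (ẋ₀/ω)·sinh(ωT) ⇒ p·(1 − cosh) = x(T) − x₀·cosh − (ẋ₀/ω)·sinh
numerator   = 0.0367 − (-0.0489)·3.566572 − (0.4039/2.9373)·3.423512 = -0.259652
denominator = 1 − 3.566572 = -2.566572
p = -0.259652 / -2.566572 = 0.1012

p = 0.1012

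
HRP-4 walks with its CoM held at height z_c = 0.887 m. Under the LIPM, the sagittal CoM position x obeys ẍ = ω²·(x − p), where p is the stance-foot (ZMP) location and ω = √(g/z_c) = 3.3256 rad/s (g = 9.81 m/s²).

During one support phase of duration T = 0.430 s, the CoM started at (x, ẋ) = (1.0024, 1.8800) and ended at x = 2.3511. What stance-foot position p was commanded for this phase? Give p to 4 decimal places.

ωT = 3.3256·0.430 = 1.430008; cosh(ωT) = 2.209020, sinh(ωT) = 1.969713
x(T) = p + (x₀−p)·cosh(ωT) + (ẋ₀/ω)·sinh(ωT) ⇒ p·(1 − cosh) = x(T) − x₀·cosh − (ẋ₀/ω)·sinh
numerator   = 2.3511 − (1.0024)·2.209020 − (1.8800/3.3256)·1.969713 = -0.976723
denominator = 1 − 2.209020 = -1.209020
p = -0.976723 / -1.209020 = 0.8079

p = 0.8079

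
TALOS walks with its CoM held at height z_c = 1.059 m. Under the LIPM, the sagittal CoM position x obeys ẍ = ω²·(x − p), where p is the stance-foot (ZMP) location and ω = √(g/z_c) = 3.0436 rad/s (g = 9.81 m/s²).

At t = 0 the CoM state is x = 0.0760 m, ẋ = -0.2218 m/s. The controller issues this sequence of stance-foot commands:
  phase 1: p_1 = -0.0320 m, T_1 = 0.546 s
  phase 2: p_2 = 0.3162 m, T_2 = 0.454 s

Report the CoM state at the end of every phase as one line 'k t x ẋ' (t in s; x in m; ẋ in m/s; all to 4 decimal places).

phase 1: p=-0.0320, T=0.546, ωT=1.661806, cosh=2.729306, sinh=2.539510; start (x,ẋ)=(0.076000, -0.221800) → end (x,ẋ)=(0.077700, 0.229399)
phase 2: p=0.3162, T=0.454, ωT=1.381794, cosh=2.116584, sinh=1.865457; start (x,ẋ)=(0.077700, 0.229399) → end (x,ẋ)=(-0.048004, -0.868588)

1 0.5460 0.0777 0.2294
2 1.0000 -0.0480 -0.8686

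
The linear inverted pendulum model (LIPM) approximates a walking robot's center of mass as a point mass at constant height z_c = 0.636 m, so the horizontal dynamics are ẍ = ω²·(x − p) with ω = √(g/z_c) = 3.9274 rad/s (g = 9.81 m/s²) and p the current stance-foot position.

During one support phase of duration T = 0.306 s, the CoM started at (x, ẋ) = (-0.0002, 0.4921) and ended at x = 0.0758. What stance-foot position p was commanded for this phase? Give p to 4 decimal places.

p = 0.1394

ωT = 3.9274·0.306 = 1.201784; cosh(ωT) = 1.813352, sinh(ωT) = 1.512695
x(T) = p + (x₀−p)·cosh(ωT) + (ẋ₀/ω)·sinh(ωT) ⇒ p·(1 − cosh) = x(T) − x₀·cosh − (ẋ₀/ω)·sinh
numerator   = 0.0758 − (-0.0002)·1.813352 − (0.4921/3.9274)·1.512695 = -0.113377
denominator = 1 − 1.813352 = -0.813352
p = -0.113377 / -0.813352 = 0.1394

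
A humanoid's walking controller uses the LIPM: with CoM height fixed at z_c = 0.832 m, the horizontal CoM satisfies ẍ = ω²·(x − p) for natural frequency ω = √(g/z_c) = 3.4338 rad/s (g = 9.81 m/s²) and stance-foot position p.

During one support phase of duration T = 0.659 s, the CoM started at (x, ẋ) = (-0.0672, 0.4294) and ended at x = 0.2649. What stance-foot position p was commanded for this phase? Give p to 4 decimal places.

ωT = 3.4338·0.659 = 2.262874; cosh(ωT) = 4.857362, sinh(ωT) = 4.753311
x(T) = p + (x₀−p)·cosh(ωT) + (ẋ₀/ω)·sinh(ωT) ⇒ p·(1 − cosh) = x(T) − x₀·cosh − (ẋ₀/ω)·sinh
numerator   = 0.2649 − (-0.0672)·4.857362 − (0.4294/3.4338)·4.753311 = -0.003091
denominator = 1 − 4.857362 = -3.857362
p = -0.003091 / -3.857362 = 0.0008

p = 0.0008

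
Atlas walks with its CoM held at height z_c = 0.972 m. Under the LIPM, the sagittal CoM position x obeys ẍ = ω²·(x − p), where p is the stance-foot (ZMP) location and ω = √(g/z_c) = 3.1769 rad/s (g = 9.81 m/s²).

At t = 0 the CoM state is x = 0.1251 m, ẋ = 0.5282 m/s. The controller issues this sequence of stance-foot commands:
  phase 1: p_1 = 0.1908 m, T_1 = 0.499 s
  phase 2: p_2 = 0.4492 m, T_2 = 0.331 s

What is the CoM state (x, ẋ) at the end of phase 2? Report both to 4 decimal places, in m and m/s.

x = 0.7283, ẋ = 1.2264

phase 1: p=0.1908, T=0.499, ωT=1.585273, cosh=2.542758, sinh=2.337866; start (x,ẋ)=(0.125100, 0.528200) → end (x,ẋ)=(0.412441, 0.855120)
phase 2: p=0.4492, T=0.331, ωT=1.051554, cosh=1.605745, sinh=1.256350; start (x,ẋ)=(0.412441, 0.855120) → end (x,ẋ)=(0.728343, 1.226387)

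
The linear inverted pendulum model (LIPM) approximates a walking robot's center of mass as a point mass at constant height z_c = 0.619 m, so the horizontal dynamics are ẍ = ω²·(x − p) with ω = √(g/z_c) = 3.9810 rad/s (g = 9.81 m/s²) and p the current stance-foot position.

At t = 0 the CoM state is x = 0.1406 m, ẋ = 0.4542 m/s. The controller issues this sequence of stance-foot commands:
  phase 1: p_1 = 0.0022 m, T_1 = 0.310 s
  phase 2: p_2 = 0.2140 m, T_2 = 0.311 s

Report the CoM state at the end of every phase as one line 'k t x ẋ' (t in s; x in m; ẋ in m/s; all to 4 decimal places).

1 0.3100 0.4394 1.7125
2 0.6210 1.3149 4.6190

phase 1: p=0.0022, T=0.310, ωT=1.234110, cosh=1.863207, sinh=1.572113; start (x,ẋ)=(0.140600, 0.454200) → end (x,ẋ)=(0.439433, 1.712456)
phase 2: p=0.2140, T=0.311, ωT=1.238091, cosh=1.869480, sinh=1.579543; start (x,ẋ)=(0.439433, 1.712456) → end (x,ẋ)=(1.314895, 4.618963)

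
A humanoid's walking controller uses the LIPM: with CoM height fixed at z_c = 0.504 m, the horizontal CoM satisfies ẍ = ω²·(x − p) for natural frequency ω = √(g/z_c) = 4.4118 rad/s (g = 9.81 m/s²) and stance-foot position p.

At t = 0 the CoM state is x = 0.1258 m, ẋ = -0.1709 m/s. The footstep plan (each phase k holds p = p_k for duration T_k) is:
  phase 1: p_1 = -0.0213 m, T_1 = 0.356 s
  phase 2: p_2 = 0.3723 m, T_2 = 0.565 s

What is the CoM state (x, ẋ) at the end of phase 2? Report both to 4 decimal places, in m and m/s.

phase 1: p=-0.0213, T=0.356, ωT=1.570601, cosh=2.508729, sinh=2.300808; start (x,ẋ)=(0.125800, -0.170900) → end (x,ẋ)=(0.258608, 1.064427)
phase 2: p=0.3723, T=0.565, ωT=2.492667, cosh=6.088088, sinh=6.005399; start (x,ẋ)=(0.258608, 1.064427) → end (x,ẋ)=(1.129042, 3.468087)

x = 1.1290, ẋ = 3.4681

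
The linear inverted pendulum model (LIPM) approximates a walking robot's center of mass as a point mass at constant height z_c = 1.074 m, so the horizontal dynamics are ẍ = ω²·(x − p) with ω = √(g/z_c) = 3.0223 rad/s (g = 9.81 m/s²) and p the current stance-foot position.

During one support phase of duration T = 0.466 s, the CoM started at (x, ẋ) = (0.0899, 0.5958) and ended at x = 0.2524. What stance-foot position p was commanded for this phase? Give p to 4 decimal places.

ωT = 3.0223·0.466 = 1.408392; cosh(ωT) = 2.166955, sinh(ωT) = 1.922419
x(T) = p + (x₀−p)·cosh(ωT) + (ẋ₀/ω)·sinh(ωT) ⇒ p·(1 − cosh) = x(T) − x₀·cosh − (ẋ₀/ω)·sinh
numerator   = 0.2524 − (0.0899)·2.166955 − (0.5958/3.0223)·1.922419 = -0.321385
denominator = 1 − 2.166955 = -1.166955
p = -0.321385 / -1.166955 = 0.2754

p = 0.2754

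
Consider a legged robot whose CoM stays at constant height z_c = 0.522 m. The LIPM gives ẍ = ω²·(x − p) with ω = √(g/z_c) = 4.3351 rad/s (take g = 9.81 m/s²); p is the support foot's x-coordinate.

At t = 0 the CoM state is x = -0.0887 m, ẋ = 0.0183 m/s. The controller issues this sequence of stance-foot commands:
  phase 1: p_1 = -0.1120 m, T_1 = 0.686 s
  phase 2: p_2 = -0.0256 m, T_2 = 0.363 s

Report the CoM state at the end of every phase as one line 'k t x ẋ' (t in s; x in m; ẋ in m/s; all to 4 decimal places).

phase 1: p=-0.1120, T=0.686, ωT=2.973879, cosh=9.809386, sinh=9.758282; start (x,ẋ)=(-0.088700, 0.018300) → end (x,ẋ)=(0.157752, 1.165175)
phase 2: p=-0.0256, T=0.363, ωT=1.573641, cosh=2.515736, sinh=2.308447; start (x,ẋ)=(0.157752, 1.165175) → end (x,ẋ)=(1.056122, 4.766137)

1 0.6860 0.1578 1.1652
2 1.0490 1.0561 4.7661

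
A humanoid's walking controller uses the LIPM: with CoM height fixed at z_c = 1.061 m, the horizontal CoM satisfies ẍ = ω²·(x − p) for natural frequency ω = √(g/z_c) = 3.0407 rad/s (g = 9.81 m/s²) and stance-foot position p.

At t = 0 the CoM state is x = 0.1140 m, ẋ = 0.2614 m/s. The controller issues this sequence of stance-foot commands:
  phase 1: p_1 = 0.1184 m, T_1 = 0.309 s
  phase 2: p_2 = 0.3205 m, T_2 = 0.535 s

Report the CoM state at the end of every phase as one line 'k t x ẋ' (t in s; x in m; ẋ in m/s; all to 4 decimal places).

1 0.3090 0.2051 0.3710
2 0.8440 0.3140 0.1222

phase 1: p=0.1184, T=0.309, ωT=0.939576, cosh=1.474845, sinh=1.084052; start (x,ẋ)=(0.114000, 0.261400) → end (x,ẋ)=(0.205103, 0.371021)
phase 2: p=0.3205, T=0.535, ωT=1.626775, cosh=2.642001, sinh=2.445438; start (x,ẋ)=(0.205103, 0.371021) → end (x,ẋ)=(0.314010, 0.122167)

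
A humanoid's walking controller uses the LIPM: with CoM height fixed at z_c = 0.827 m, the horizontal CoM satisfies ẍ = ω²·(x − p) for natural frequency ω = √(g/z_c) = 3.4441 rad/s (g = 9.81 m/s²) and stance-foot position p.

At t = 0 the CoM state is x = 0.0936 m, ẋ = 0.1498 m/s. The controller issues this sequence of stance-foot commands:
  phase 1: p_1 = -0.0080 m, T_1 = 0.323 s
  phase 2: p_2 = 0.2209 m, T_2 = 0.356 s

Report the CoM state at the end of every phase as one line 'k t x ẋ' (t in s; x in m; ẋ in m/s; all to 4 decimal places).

1 0.3230 0.2222 0.7271
2 0.6790 0.5521 1.3528

phase 1: p=-0.0080, T=0.323, ωT=1.112444, cosh=1.685269, sinh=1.356515; start (x,ẋ)=(0.093600, 0.149800) → end (x,ẋ)=(0.222225, 0.727126)
phase 2: p=0.2209, T=0.356, ωT=1.226100, cosh=1.850673, sinh=1.557238; start (x,ẋ)=(0.222225, 0.727126) → end (x,ẋ)=(0.552119, 1.352776)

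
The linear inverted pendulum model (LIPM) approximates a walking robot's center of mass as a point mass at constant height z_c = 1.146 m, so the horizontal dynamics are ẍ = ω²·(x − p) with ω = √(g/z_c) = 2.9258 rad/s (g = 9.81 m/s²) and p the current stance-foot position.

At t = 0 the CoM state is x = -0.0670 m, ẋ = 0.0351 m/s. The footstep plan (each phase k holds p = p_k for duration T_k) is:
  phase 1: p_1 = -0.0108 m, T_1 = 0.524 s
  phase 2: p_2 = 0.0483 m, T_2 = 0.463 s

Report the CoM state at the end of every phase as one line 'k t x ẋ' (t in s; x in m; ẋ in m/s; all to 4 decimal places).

phase 1: p=-0.0108, T=0.524, ωT=1.533119, cosh=2.424233, sinh=2.208372; start (x,ẋ)=(-0.067000, 0.035100) → end (x,ẋ)=(-0.120549, -0.278032)
phase 2: p=0.0483, T=0.463, ωT=1.354645, cosh=2.066713, sinh=1.808674; start (x,ẋ)=(-0.120549, -0.278032) → end (x,ẋ)=(-0.472536, -1.468128)

1 0.5240 -0.1205 -0.2780
2 0.9870 -0.4725 -1.4681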